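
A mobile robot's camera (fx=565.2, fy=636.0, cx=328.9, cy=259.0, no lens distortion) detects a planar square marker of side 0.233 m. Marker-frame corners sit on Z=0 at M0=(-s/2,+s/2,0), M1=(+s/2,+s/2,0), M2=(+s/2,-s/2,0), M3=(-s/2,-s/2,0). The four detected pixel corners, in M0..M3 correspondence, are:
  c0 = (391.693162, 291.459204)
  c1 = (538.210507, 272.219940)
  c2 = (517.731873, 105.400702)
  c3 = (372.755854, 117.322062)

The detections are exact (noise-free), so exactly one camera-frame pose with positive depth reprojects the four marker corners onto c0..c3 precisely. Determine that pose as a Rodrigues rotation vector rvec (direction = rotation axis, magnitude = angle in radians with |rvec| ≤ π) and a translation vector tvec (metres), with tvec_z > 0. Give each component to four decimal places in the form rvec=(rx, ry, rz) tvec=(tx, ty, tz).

rvec=(-0.0682, -0.1497, -0.1107) tvec=(0.1936, -0.0853, 0.8572)

Intrinsics K: fx=565.2, fy=636.0, cx=328.9, cy=259.0
Marker side s = 0.233 m; corners in marker frame (Z=0):
  M0 = (-0.1165, +0.1165, 0)
  M1 = (+0.1165, +0.1165, 0)
  M2 = (+0.1165, -0.1165, 0)
  M3 = (-0.1165, -0.1165, 0)
Detected image corners:
  c0 = (391.693162, 291.459204) px
  c1 = (538.210507, 272.219940) px
  c2 = (517.731873, 105.400702) px
  c3 = (372.755854, 117.322062) px
Planar DLT: solve 8×8 A·h = b for H (H[2,2]=1):
  H  [+706.45024 +53.04942 +456.52832]
  H  [-31.76911 +717.68838 +195.74946]
  H  [+0.17788 -0.06944 +1.00000]
B = K⁻¹H; ‖b₁‖=1.166555, ‖b₂‖=1.166555; λ = 2/(‖b₁‖+‖b₂‖) = 0.857225, sign → tz>0 ⇒ λ=+0.857225
r₁ = λ·B[:,0] = (+0.98272,-0.10492,+0.15249); r₂ = λ·B[:,1] = (+0.11510,+0.99157,-0.05953)
r₃ = r₁×r₂ = (-0.14496,+0.07605,+0.98651); SVD([r₁ r₂ r₃]) → R = UVᵀ:
  R  [+0.98272 +0.11510 -0.14496]
  R  [-0.10492 +0.99157 +0.07605]
  R  [+0.15249 -0.05953 +0.98651]
t = (+0.19357, -0.08525, +0.85722) m
tr R = 2.960801; θ = arccos((tr R − 1)/2) = 0.198313 rad = 11.362°
axis k = ((R−Rᵀ)₃₂, (R−Rᵀ)₁₃, (R−Rᵀ)₂₁) / (2 sinθ) = (-0.344076, -0.754872, -0.558373)
rvec = θ·k = (-0.068235, -0.149701, -0.110732)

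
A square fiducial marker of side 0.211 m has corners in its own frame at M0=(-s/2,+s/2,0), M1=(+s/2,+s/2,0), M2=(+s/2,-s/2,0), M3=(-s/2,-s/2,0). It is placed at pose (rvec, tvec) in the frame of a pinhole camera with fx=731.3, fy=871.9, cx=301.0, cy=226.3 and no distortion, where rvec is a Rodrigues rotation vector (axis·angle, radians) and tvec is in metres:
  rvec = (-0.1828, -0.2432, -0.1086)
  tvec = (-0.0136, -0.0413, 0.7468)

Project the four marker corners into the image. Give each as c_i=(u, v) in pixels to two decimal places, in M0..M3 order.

c0=(195.09, 314.08) c1=(399.52, 287.35) c2=(370.01, 57.16) c3=(173.22, 66.24)

Intrinsics K: fx=731.3, fy=871.9, cx=301.0, cy=226.3
Marker side s = 0.211 m; corners in marker frame (Z=0):
  M0 = (-0.1055, +0.1055, 0)
  M1 = (+0.1055, +0.1055, 0)
  M2 = (+0.1055, -0.1055, 0)
  M3 = (-0.1055, -0.1055, 0)
rvec = (-0.1828, -0.2432, -0.1086), |rvec| = θ = 0.32304 rad = 18.509°
Rodrigues: sinθ=0.31745, 1−cosθ=0.05173; R = I + sinθ·[k]× + (1−cosθ)·[k]×²:
    [+0.96484 +0.12876 -0.22915]
    [-0.08469 +0.97759 +0.19273]
    [+0.24883 -0.16655 +0.95412]
t = (-0.0136, -0.0413, 0.7468) m
M0: Pc = R·M0+t = (-0.10181, +0.07077, +0.70298); u = 731.3·(-0.10181)/0.70298 + 301.0 = 195.0918, v = 871.9·(+0.07077)/0.70298 + 226.3 = 314.0759
M1: Pc = R·M1+t = (+0.10177, +0.05290, +0.75548); u = 731.3·(+0.10177)/0.75548 + 301.0 = 399.5166, v = 871.9·(+0.05290)/0.75548 + 226.3 = 287.3536
M2: Pc = R·M2+t = (+0.07461, -0.15337, +0.79062); u = 731.3·(+0.07461)/0.79062 + 301.0 = 370.0086, v = 871.9·(-0.15337)/0.79062 + 226.3 = 57.1631
M3: Pc = R·M3+t = (-0.12897, -0.13550, +0.73812); u = 731.3·(-0.12897)/0.73812 + 301.0 = 173.2173, v = 871.9·(-0.13550)/0.73812 + 226.3 = 66.2393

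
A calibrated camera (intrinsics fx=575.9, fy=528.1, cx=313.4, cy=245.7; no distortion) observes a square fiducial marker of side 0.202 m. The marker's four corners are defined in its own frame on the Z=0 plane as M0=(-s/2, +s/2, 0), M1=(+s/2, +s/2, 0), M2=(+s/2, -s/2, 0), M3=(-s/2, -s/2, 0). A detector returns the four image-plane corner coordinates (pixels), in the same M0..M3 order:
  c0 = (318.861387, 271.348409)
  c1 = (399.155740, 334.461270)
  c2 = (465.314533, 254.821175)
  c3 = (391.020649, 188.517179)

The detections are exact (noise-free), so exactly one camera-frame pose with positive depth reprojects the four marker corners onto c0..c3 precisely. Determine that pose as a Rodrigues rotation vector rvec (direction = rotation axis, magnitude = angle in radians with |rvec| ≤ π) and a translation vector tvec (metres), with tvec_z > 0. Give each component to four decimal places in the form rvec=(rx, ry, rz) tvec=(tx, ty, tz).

rvec=(-0.0163, -0.3355, 0.6917) tvec=(0.1448, 0.0329, 1.0198)

Intrinsics K: fx=575.9, fy=528.1, cx=313.4, cy=245.7
Marker side s = 0.202 m; corners in marker frame (Z=0):
  M0 = (-0.1010, +0.1010, 0)
  M1 = (+0.1010, +0.1010, 0)
  M2 = (+0.1010, -0.1010, 0)
  M3 = (-0.1010, -0.1010, 0)
Detected image corners:
  c0 = (318.861387, 271.348409) px
  c1 = (399.155740, 334.461270) px
  c2 = (465.314533, 254.821175) px
  c3 = (391.020649, 188.517179) px
Planar DLT: solve 8×8 A·h = b for H (H[2,2]=1):
  H  [+497.49827 -390.26407 +395.15782]
  H  [+397.09824 +369.71573 +262.73836]
  H  [+0.29228 -0.12280 +1.00000]
B = K⁻¹H; ‖b₁‖=0.980600, ‖b₂‖=0.980600; λ = 2/(‖b₁‖+‖b₂‖) = 1.019784, sign → tz>0 ⇒ λ=+1.019784
r₁ = λ·B[:,0] = (+0.71875,+0.62814,+0.29806); r₂ = λ·B[:,1] = (-0.62292,+0.77220,-0.12523)
r₃ = r₁×r₂ = (-0.30882,-0.09566,+0.94630); SVD([r₁ r₂ r₃]) → R = UVᵀ:
  R  [+0.71875 -0.62292 -0.30882]
  R  [+0.62814 +0.77220 -0.09566]
  R  [+0.29806 -0.12523 +0.94630]
t = (+0.14477, +0.03290, +1.01978) m
tr R = 2.437244; θ = arccos((tr R − 1)/2) = 0.768978 rad = 44.059°
axis k = ((R−Rᵀ)₃₂, (R−Rᵀ)₁₃, (R−Rᵀ)₂₁) / (2 sinθ) = (-0.021255, -0.436357, +0.899523)
rvec = θ·k = (-0.016345, -0.335549, +0.691713)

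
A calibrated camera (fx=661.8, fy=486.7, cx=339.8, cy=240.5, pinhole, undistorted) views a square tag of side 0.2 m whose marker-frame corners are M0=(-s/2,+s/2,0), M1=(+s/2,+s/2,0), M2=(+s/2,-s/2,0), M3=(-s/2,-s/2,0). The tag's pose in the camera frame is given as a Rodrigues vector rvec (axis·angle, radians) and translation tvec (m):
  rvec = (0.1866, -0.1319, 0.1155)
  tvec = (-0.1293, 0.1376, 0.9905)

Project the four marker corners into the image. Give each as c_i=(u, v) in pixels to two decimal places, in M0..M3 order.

Intrinsics K: fx=661.8, fy=486.7, cx=339.8, cy=240.5
Marker side s = 0.2 m; corners in marker frame (Z=0):
  M0 = (-0.1000, +0.1000, 0)
  M1 = (+0.1000, +0.1000, 0)
  M2 = (+0.1000, -0.1000, 0)
  M3 = (-0.1000, -0.1000, 0)
rvec = (0.1866, -0.1319, 0.1155), |rvec| = θ = 0.25604 rad = 14.670°
Rodrigues: sinθ=0.25325, 1−cosθ=0.03260; R = I + sinθ·[k]× + (1−cosθ)·[k]×²:
    [+0.98471 -0.12648 -0.11975]
    [+0.10200 +0.97605 -0.19214]
    [+0.14118 +0.17699 +0.97403]
t = (-0.1293, 0.1376, 0.9905) m
M0: Pc = R·M0+t = (-0.24042, +0.22500, +0.99408); u = 661.8·(-0.24042)/0.99408 + 339.8 = 179.7429, v = 486.7·(+0.22500)/0.99408 + 240.5 = 350.6619
M1: Pc = R·M1+t = (-0.04348, +0.24541, +1.02232); u = 661.8·(-0.04348)/1.02232 + 339.8 = 311.6553, v = 486.7·(+0.24541)/1.02232 + 240.5 = 357.3315
M2: Pc = R·M2+t = (-0.01818, +0.05020, +0.98692); u = 661.8·(-0.01818)/0.98692 + 339.8 = 327.6087, v = 486.7·(+0.05020)/0.98692 + 240.5 = 265.2538
M3: Pc = R·M3+t = (-0.21512, +0.02979, +0.95868); u = 661.8·(-0.21512)/0.95868 + 339.8 = 191.2956, v = 486.7·(+0.02979)/0.95868 + 240.5 = 255.6260

c0=(179.74, 350.66) c1=(311.66, 357.33) c2=(327.61, 265.25) c3=(191.30, 255.63)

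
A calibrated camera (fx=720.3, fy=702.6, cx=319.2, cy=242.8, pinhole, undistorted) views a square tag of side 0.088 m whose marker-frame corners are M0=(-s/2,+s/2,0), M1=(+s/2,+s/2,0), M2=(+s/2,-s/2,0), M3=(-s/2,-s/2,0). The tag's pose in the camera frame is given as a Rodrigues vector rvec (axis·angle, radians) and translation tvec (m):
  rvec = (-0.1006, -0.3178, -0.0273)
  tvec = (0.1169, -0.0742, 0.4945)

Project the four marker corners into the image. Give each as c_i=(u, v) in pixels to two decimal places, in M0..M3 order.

c0=(435.57, 198.64) c1=(548.61, 199.71) c2=(539.61, 80.40) c3=(428.00, 72.56)

Intrinsics K: fx=720.3, fy=702.6, cx=319.2, cy=242.8
Marker side s = 0.088 m; corners in marker frame (Z=0):
  M0 = (-0.0440, +0.0440, 0)
  M1 = (+0.0440, +0.0440, 0)
  M2 = (+0.0440, -0.0440, 0)
  M3 = (-0.0440, -0.0440, 0)
rvec = (-0.1006, -0.3178, -0.0273), |rvec| = θ = 0.33446 rad = 19.163°
Rodrigues: sinθ=0.32826, 1−cosθ=0.05541; R = I + sinθ·[k]× + (1−cosθ)·[k]×²:
    [+0.94960 +0.04263 -0.31055]
    [-0.01096 +0.99462 +0.10303]
    [+0.31327 -0.09444 +0.94496]
t = (0.1169, -0.0742, 0.4945) m
M0: Pc = R·M0+t = (+0.07699, -0.02995, +0.47656); u = 720.3·(+0.07699)/0.47656 + 319.2 = 435.5718, v = 702.6·(-0.02995)/0.47656 + 242.8 = 198.6374
M1: Pc = R·M1+t = (+0.16056, -0.03092, +0.50413); u = 720.3·(+0.16056)/0.50413 + 319.2 = 548.6059, v = 702.6·(-0.03092)/0.50413 + 242.8 = 199.7085
M2: Pc = R·M2+t = (+0.15681, -0.11845, +0.51244); u = 720.3·(+0.15681)/0.51244 + 319.2 = 539.6123, v = 702.6·(-0.11845)/0.51244 + 242.8 = 80.4009
M3: Pc = R·M3+t = (+0.07324, -0.11748, +0.48487); u = 720.3·(+0.07324)/0.48487 + 319.2 = 428.0042, v = 702.6·(-0.11748)/0.48487 + 242.8 = 72.5648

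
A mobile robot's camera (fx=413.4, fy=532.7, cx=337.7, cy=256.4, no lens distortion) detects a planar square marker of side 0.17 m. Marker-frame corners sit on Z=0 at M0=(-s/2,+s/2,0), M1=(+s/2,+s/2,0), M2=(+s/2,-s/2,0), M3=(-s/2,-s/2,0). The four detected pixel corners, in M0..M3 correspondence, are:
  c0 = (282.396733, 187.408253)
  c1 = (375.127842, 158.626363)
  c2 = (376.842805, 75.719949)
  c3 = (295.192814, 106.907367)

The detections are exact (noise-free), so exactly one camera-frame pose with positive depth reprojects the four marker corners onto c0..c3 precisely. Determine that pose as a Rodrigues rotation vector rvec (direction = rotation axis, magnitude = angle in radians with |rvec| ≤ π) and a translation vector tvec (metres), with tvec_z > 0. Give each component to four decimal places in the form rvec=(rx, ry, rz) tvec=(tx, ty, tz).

Intrinsics K: fx=413.4, fy=532.7, cx=337.7, cy=256.4
Marker side s = 0.17 m; corners in marker frame (Z=0):
  M0 = (-0.0850, +0.0850, 0)
  M1 = (+0.0850, +0.0850, 0)
  M2 = (+0.0850, -0.0850, 0)
  M3 = (-0.0850, -0.0850, 0)
Detected image corners:
  c0 = (282.396733, 187.408253) px
  c1 = (375.127842, 158.626363) px
  c2 = (376.842805, 75.719949) px
  c3 = (295.192814, 106.907367) px
Planar DLT: solve 8×8 A·h = b for H (H[2,2]=1):
  H  [+357.26075 -305.21997 +330.92174]
  H  [-237.86701 +376.44883 +130.02444]
  H  [-0.46165 -0.78601 +1.00000]
B = K⁻¹H; ‖b₁‖=1.343244, ‖b₂‖=1.343244; λ = 2/(‖b₁‖+‖b₂‖) = 0.744466, sign → tz>0 ⇒ λ=+0.744466
r₁ = λ·B[:,0] = (+0.92412,-0.16701,-0.34368); r₂ = λ·B[:,1] = (-0.07165,+0.80775,-0.58516)
r₃ = r₁×r₂ = (+0.37533,+0.56538,+0.73449); SVD([r₁ r₂ r₃]) → R = UVᵀ:
  R  [+0.92412 -0.07165 +0.37533]
  R  [-0.16701 +0.80775 +0.56538]
  R  [-0.34368 -0.58516 +0.73449]
t = (-0.01221, -0.17661, +0.74447) m
tr R = 2.466354; θ = arccos((tr R − 1)/2) = 0.747814 rad = 42.847°
axis k = ((R−Rᵀ)₃₂, (R−Rᵀ)₁₃, (R−Rᵀ)₂₁) / (2 sinθ) = (-0.845934, +0.528658, -0.070114)
rvec = θ·k = (-0.632601, +0.395338, -0.052432)

rvec=(-0.6326, 0.3953, -0.0524) tvec=(-0.0122, -0.1766, 0.7445)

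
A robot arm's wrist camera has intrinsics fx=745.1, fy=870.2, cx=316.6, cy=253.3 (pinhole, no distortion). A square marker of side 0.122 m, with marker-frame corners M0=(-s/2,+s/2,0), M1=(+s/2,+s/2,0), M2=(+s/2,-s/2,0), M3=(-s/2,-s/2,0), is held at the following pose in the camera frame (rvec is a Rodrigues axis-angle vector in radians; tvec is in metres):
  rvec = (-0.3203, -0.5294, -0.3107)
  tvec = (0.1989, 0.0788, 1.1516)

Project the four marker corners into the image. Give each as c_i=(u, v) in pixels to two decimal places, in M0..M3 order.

Intrinsics K: fx=745.1, fy=870.2, cx=316.6, cy=253.3
Marker side s = 0.122 m; corners in marker frame (Z=0):
  M0 = (-0.0610, +0.0610, 0)
  M1 = (+0.0610, +0.0610, 0)
  M2 = (+0.0610, -0.0610, 0)
  M3 = (-0.0610, -0.0610, 0)
rvec = (-0.3203, -0.5294, -0.3107), |rvec| = θ = 0.69238 rad = 39.670°
Rodrigues: sinθ=0.63837, 1−cosθ=0.23027; R = I + sinθ·[k]× + (1−cosθ)·[k]×²:
    [+0.81901 +0.36791 -0.44030]
    [-0.20501 +0.90435 +0.37432]
    [+0.53591 -0.21631 +0.81610]
t = (0.1989, 0.0788, 1.1516) m
M0: Pc = R·M0+t = (+0.17138, +0.14647, +1.10572); u = 745.1·(+0.17138)/1.10572 + 316.6 = 432.0888, v = 870.2·(+0.14647)/1.10572 + 253.3 = 368.5732
M1: Pc = R·M1+t = (+0.27130, +0.12146, +1.17110); u = 745.1·(+0.27130)/1.17110 + 316.6 = 489.2138, v = 870.2·(+0.12146)/1.17110 + 253.3 = 343.5523
M2: Pc = R·M2+t = (+0.22642, +0.01113, +1.19748); u = 745.1·(+0.22642)/1.19748 + 316.6 = 457.4812, v = 870.2·(+0.01113)/1.19748 + 253.3 = 261.3871
M3: Pc = R·M3+t = (+0.12650, +0.03614, +1.13210); u = 745.1·(+0.12650)/1.13210 + 316.6 = 399.8551, v = 870.2·(+0.03614)/1.13210 + 253.3 = 281.0796

c0=(432.09, 368.57) c1=(489.21, 343.55) c2=(457.48, 261.39) c3=(399.86, 281.08)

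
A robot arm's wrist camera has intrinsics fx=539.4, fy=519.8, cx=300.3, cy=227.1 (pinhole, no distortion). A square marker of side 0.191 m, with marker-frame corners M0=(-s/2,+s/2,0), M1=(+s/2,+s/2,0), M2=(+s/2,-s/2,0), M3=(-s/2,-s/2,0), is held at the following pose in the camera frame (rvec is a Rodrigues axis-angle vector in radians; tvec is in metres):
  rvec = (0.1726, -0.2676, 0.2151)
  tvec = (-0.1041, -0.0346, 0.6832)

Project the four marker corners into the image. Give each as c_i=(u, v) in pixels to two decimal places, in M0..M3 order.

c0=(126.17, 257.71) c1=(273.17, 281.13) c2=(306.54, 146.02) c3=(156.20, 110.42)

Intrinsics K: fx=539.4, fy=519.8, cx=300.3, cy=227.1
Marker side s = 0.191 m; corners in marker frame (Z=0):
  M0 = (-0.0955, +0.0955, 0)
  M1 = (+0.0955, +0.0955, 0)
  M2 = (+0.0955, -0.0955, 0)
  M3 = (-0.0955, -0.0955, 0)
rvec = (0.1726, -0.2676, 0.2151), |rvec| = θ = 0.38428 rad = 22.017°
Rodrigues: sinθ=0.37489, 1−cosθ=0.07293; R = I + sinθ·[k]× + (1−cosθ)·[k]×²:
    [+0.94178 -0.23266 -0.24273]
    [+0.18703 +0.96244 -0.19681]
    [+0.27940 +0.13996 +0.94992]
t = (-0.1041, -0.0346, 0.6832) m
M0: Pc = R·M0+t = (-0.21626, +0.03945, +0.66988); u = 539.4·(-0.21626)/0.66988 + 300.3 = 126.1651, v = 519.8·(+0.03945)/0.66988 + 227.1 = 257.7122
M1: Pc = R·M1+t = (-0.03638, +0.07517, +0.72325); u = 539.4·(-0.03638)/0.72325 + 300.3 = 273.1689, v = 519.8·(+0.07517)/0.72325 + 227.1 = 281.1280
M2: Pc = R·M2+t = (+0.00806, -0.10865, +0.69652); u = 539.4·(+0.00806)/0.69652 + 300.3 = 306.5410, v = 519.8·(-0.10865)/0.69652 + 227.1 = 146.0155
M3: Pc = R·M3+t = (-0.17182, -0.14437, +0.64315); u = 539.4·(-0.17182)/0.64315 + 300.3 = 156.1963, v = 519.8·(-0.14437)/0.64315 + 227.1 = 110.4155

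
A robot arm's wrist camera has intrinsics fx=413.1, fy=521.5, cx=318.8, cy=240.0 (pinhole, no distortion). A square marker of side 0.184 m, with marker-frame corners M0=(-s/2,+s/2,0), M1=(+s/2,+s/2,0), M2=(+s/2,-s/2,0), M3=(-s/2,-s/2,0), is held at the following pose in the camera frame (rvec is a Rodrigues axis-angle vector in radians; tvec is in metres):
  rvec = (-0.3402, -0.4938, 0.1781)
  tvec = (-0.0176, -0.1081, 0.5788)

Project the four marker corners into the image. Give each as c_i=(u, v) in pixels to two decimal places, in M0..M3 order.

Intrinsics K: fx=413.1, fy=521.5, cx=318.8, cy=240.0
Marker side s = 0.184 m; corners in marker frame (Z=0):
  M0 = (-0.0920, +0.0920, 0)
  M1 = (+0.0920, +0.0920, 0)
  M2 = (+0.0920, -0.0920, 0)
  M3 = (-0.0920, -0.0920, 0)
rvec = (-0.3402, -0.4938, 0.1781), |rvec| = θ = 0.62554 rad = 35.841°
Rodrigues: sinθ=0.58553, 1−cosθ=0.18935; R = I + sinθ·[k]× + (1−cosθ)·[k]×²:
    [+0.86666 -0.08542 -0.49154]
    [+0.24800 +0.92865 +0.27589]
    [+0.43290 -0.36100 +0.82600]
t = (-0.0176, -0.1081, 0.5788) m
M0: Pc = R·M0+t = (-0.10519, -0.04548, +0.50576); u = 413.1·(-0.10519)/0.50576 + 318.8 = 232.8813, v = 521.5·(-0.04548)/0.50576 + 240.0 = 193.1038
M1: Pc = R·M1+t = (+0.05427, +0.00015, +0.58541); u = 413.1·(+0.05427)/0.58541 + 318.8 = 357.0985, v = 521.5·(+0.00015)/0.58541 + 240.0 = 240.1350
M2: Pc = R·M2+t = (+0.06999, -0.17072, +0.65184); u = 413.1·(+0.06999)/0.65184 + 318.8 = 363.1563, v = 521.5·(-0.17072)/0.65184 + 240.0 = 103.4171
M3: Pc = R·M3+t = (-0.08947, -0.21635, +0.57219); u = 413.1·(-0.08947)/0.57219 + 318.8 = 254.2027, v = 521.5·(-0.21635)/0.57219 + 240.0 = 42.8133

c0=(232.88, 193.10) c1=(357.10, 240.14) c2=(363.16, 103.42) c3=(254.20, 42.81)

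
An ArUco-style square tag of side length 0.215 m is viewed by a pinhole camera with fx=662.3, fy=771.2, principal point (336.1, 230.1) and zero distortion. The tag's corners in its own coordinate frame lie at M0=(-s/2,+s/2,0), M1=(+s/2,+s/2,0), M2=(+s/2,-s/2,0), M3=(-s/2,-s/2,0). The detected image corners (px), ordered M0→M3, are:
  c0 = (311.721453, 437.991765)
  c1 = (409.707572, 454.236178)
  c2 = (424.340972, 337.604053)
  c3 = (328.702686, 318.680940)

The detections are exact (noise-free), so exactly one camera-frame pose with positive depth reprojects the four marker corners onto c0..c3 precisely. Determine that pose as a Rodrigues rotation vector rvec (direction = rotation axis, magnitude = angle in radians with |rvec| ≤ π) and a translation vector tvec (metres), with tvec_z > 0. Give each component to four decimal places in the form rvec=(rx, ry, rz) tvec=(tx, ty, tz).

rvec=(-0.1174, -0.1814, 0.1759) tvec=(0.0708, 0.2867, 1.4122)

Intrinsics K: fx=662.3, fy=771.2, cx=336.1, cy=230.1
Marker side s = 0.215 m; corners in marker frame (Z=0):
  M0 = (-0.1075, +0.1075, 0)
  M1 = (+0.1075, +0.1075, 0)
  M2 = (+0.1075, -0.1075, 0)
  M3 = (-0.1075, -0.1075, 0)
Detected image corners:
  c0 = (311.721453, 437.991765) px
  c1 = (409.707572, 454.236178) px
  c2 = (424.340972, 337.604053) px
  c3 = (328.702686, 318.680940) px
Planar DLT: solve 8×8 A·h = b for H (H[2,2]=1):
  H  [+494.28989 -107.83811 +369.31934]
  H  [+128.11497 +512.51197 +386.64969]
  H  [+0.11951 -0.09328 +1.00000]
B = K⁻¹H; ‖b₁‖=0.708133, ‖b₂‖=0.708133; λ = 2/(‖b₁‖+‖b₂‖) = 1.412165, sign → tz>0 ⇒ λ=+1.412165
r₁ = λ·B[:,0] = (+0.96828,+0.18424,+0.16877); r₂ = λ·B[:,1] = (-0.16308,+0.97778,-0.13173)
r₃ = r₁×r₂ = (-0.18929,+0.10003,+0.97681); SVD([r₁ r₂ r₃]) → R = UVᵀ:
  R  [+0.96828 -0.16308 -0.18929]
  R  [+0.18424 +0.97778 +0.10003]
  R  [+0.16877 -0.13173 +0.97681]
t = (+0.07083, +0.28666, +1.41216) m
tr R = 2.922873; θ = arccos((tr R − 1)/2) = 0.278617 rad = 15.964°
axis k = ((R−Rᵀ)₃₂, (R−Rᵀ)₁₃, (R−Rᵀ)₂₁) / (2 sinθ) = (-0.421341, -0.650971, +0.631433)
rvec = θ·k = (-0.117393, -0.181372, +0.175928)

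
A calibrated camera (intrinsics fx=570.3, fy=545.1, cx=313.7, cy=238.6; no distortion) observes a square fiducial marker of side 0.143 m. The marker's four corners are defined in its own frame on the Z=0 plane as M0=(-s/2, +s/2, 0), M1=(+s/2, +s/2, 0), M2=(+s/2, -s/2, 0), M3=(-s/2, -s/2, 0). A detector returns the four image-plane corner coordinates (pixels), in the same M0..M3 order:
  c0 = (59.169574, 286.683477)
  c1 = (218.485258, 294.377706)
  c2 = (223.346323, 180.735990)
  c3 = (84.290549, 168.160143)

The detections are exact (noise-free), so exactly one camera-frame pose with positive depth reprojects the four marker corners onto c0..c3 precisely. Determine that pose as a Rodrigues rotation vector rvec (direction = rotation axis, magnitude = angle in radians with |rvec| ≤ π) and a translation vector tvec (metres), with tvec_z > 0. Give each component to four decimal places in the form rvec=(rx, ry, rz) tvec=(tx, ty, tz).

Intrinsics K: fx=570.3, fy=545.1, cx=313.7, cy=238.6
Marker side s = 0.143 m; corners in marker frame (Z=0):
  M0 = (-0.0715, +0.0715, 0)
  M1 = (+0.0715, +0.0715, 0)
  M2 = (+0.0715, -0.0715, 0)
  M3 = (-0.0715, -0.0715, 0)
Detected image corners:
  c0 = (59.169574, 286.683477) px
  c1 = (218.485258, 294.377706) px
  c2 = (223.346323, 180.735990) px
  c3 = (84.290549, 168.160143) px
Planar DLT: solve 8×8 A·h = b for H (H[2,2]=1):
  H  [+1093.31978 -236.40359 +148.80492]
  H  [+158.87186 +599.25156 +228.83948]
  H  [+0.37371 -0.91212 +1.00000]
B = K⁻¹H; ‖b₁‖=1.756517, ‖b₂‖=1.756517; λ = 2/(‖b₁‖+‖b₂‖) = 0.569309, sign → tz>0 ⇒ λ=+0.569309
r₁ = λ·B[:,0] = (+0.97439,+0.07280,+0.21276); r₂ = λ·B[:,1] = (+0.04964,+0.85316,-0.51928)
r₃ = r₁×r₂ = (-0.21932,+0.51654,+0.82770); SVD([r₁ r₂ r₃]) → R = UVᵀ:
  R  [+0.97439 +0.04964 -0.21932]
  R  [+0.07280 +0.85316 +0.51654]
  R  [+0.21276 -0.51928 +0.82770]
t = (-0.16461, -0.01019, +0.56931) m
tr R = 2.655250; θ = arccos((tr R − 1)/2) = 0.595934 rad = 34.144°
axis k = ((R−Rᵀ)₃₂, (R−Rᵀ)₁₃, (R−Rᵀ)₂₁) / (2 sinθ) = (-0.922726, -0.384903, +0.020629)
rvec = θ·k = (-0.549884, -0.229377, +0.012294)

rvec=(-0.5499, -0.2294, 0.0123) tvec=(-0.1646, -0.0102, 0.5693)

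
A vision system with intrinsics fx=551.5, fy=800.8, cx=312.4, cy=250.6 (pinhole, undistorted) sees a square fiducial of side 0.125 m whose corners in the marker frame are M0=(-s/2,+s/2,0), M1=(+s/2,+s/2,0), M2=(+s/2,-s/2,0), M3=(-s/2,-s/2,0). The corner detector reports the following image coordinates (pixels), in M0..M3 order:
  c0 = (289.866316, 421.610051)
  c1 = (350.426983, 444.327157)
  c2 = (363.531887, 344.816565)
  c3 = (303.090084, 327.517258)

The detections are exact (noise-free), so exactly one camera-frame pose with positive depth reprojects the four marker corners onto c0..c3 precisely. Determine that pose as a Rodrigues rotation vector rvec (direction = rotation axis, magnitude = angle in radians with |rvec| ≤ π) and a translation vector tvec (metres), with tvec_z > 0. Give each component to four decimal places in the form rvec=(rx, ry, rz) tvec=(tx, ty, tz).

Intrinsics K: fx=551.5, fy=800.8, cx=312.4, cy=250.6
Marker side s = 0.125 m; corners in marker frame (Z=0):
  M0 = (-0.0625, +0.0625, 0)
  M1 = (+0.0625, +0.0625, 0)
  M2 = (+0.0625, -0.0625, 0)
  M3 = (-0.0625, -0.0625, 0)
Detected image corners:
  c0 = (289.866316, 421.610051) px
  c1 = (350.426983, 444.327157) px
  c2 = (363.531887, 344.816565) px
  c3 = (303.090084, 327.517258) px
Planar DLT: solve 8×8 A·h = b for H (H[2,2]=1):
  H  [+345.02759 -140.70276 +325.96914]
  H  [-3.66274 +732.19966 +383.97427]
  H  [-0.42537 -0.10827 +1.00000]
B = K⁻¹H; ‖b₁‖=0.973856, ‖b₂‖=0.973856; λ = 2/(‖b₁‖+‖b₂‖) = 1.026846, sign → tz>0 ⇒ λ=+1.026846
r₁ = λ·B[:,0] = (+0.88983,+0.13199,-0.43678); r₂ = λ·B[:,1] = (-0.19900,+0.97367,-0.11118)
r₃ = r₁×r₂ = (+0.41061,+0.18585,+0.89267); SVD([r₁ r₂ r₃]) → R = UVᵀ:
  R  [+0.88983 -0.19900 +0.41061]
  R  [+0.13199 +0.97367 +0.18585]
  R  [-0.43678 -0.11118 +0.89267]
t = (+0.02526, +0.17102, +1.02685) m
tr R = 2.756173; θ = arccos((tr R − 1)/2) = 0.498948 rad = 28.588°
axis k = ((R−Rᵀ)₃₂, (R−Rᵀ)₁₃, (R−Rᵀ)₂₁) / (2 sinθ) = (-0.310372, +0.885466, +0.345859)
rvec = θ·k = (-0.154860, +0.441802, +0.172566)

rvec=(-0.1549, 0.4418, 0.1726) tvec=(0.0253, 0.1710, 1.0268)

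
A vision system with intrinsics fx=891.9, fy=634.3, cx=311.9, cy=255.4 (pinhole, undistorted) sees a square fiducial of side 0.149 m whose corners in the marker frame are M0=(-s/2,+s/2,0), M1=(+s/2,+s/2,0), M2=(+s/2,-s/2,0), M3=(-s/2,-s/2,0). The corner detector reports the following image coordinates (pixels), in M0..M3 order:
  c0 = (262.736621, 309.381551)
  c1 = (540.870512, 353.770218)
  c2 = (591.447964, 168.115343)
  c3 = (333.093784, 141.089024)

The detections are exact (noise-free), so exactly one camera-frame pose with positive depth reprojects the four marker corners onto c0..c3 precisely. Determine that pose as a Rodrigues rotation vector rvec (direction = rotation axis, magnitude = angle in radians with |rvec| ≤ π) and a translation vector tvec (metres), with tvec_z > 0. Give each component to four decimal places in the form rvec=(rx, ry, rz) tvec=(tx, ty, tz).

rvec=(-0.3388, 0.2300, 0.2340) tvec=(0.0635, -0.0131, 0.4875)

Intrinsics K: fx=891.9, fy=634.3, cx=311.9, cy=255.4
Marker side s = 0.149 m; corners in marker frame (Z=0):
  M0 = (-0.0745, +0.0745, 0)
  M1 = (+0.0745, +0.0745, 0)
  M2 = (+0.0745, -0.0745, 0)
  M3 = (-0.0745, -0.0745, 0)
Detected image corners:
  c0 = (262.736621, 309.381551) px
  c1 = (540.870512, 353.770218) px
  c2 = (591.447964, 168.115343) px
  c3 = (333.093784, 141.089024) px
Planar DLT: solve 8×8 A·h = b for H (H[2,2]=1):
  H  [+1566.42224 -674.30485 +428.08456]
  H  [+107.09816 +1035.84582 +238.32201]
  H  [-0.53428 -0.61532 +1.00000]
B = K⁻¹H; ‖b₁‖=2.051486, ‖b₂‖=2.051486; λ = 2/(‖b₁‖+‖b₂‖) = 0.487451, sign → tz>0 ⇒ λ=+0.487451
r₁ = λ·B[:,0] = (+0.94717,+0.18717,-0.26044); r₂ = λ·B[:,1] = (-0.26364,+0.91680,-0.29994)
r₃ = r₁×r₂ = (+0.18263,+0.35276,+0.91772); SVD([r₁ r₂ r₃]) → R = UVᵀ:
  R  [+0.94717 -0.26364 +0.18263]
  R  [+0.18717 +0.91680 +0.35276]
  R  [-0.26044 -0.29994 +0.91772]
t = (+0.06350, -0.01312, +0.48745) m
tr R = 2.781699; θ = arccos((tr R − 1)/2) = 0.471585 rad = 27.020°
axis k = ((R−Rᵀ)₃₂, (R−Rᵀ)₁₃, (R−Rᵀ)₂₁) / (2 sinθ) = (-0.718356, +0.487640, +0.496157)
rvec = θ·k = (-0.338766, +0.229964, +0.233980)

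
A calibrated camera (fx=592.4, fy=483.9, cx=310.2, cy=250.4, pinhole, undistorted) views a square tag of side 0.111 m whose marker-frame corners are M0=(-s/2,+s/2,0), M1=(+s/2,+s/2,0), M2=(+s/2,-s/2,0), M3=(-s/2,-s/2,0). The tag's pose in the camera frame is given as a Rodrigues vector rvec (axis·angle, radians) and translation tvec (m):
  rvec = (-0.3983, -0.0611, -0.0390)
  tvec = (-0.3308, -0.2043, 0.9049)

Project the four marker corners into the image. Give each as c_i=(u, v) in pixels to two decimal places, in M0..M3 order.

Intrinsics K: fx=592.4, fy=483.9, cx=310.2, cy=250.4
Marker side s = 0.111 m; corners in marker frame (Z=0):
  M0 = (-0.0555, +0.0555, 0)
  M1 = (+0.0555, +0.0555, 0)
  M2 = (+0.0555, -0.0555, 0)
  M3 = (-0.0555, -0.0555, 0)
rvec = (-0.3983, -0.0611, -0.0390), |rvec| = θ = 0.40484 rad = 23.196°
Rodrigues: sinθ=0.39387, 1−cosθ=0.08084; R = I + sinθ·[k]× + (1−cosθ)·[k]×²:
    [+0.99741 +0.04995 -0.05178]
    [-0.02594 +0.92101 +0.38868]
    [+0.06711 -0.38633 +0.91991]
t = (-0.3308, -0.2043, 0.9049) m
M0: Pc = R·M0+t = (-0.38338, -0.15174, +0.87973); u = 592.4·(-0.38338)/0.87973 + 310.2 = 52.0347, v = 483.9·(-0.15174)/0.87973 + 250.4 = 166.9326
M1: Pc = R·M1+t = (-0.27267, -0.15462, +0.88718); u = 592.4·(-0.27267)/0.88718 + 310.2 = 128.1284, v = 483.9·(-0.15462)/0.88718 + 250.4 = 166.0628
M2: Pc = R·M2+t = (-0.27822, -0.25686, +0.93007); u = 592.4·(-0.27822)/0.93007 + 310.2 = 132.9921, v = 483.9·(-0.25686)/0.93007 + 250.4 = 116.7617
M3: Pc = R·M3+t = (-0.38893, -0.25398, +0.92262); u = 592.4·(-0.38893)/0.92262 + 310.2 = 60.4745, v = 483.9·(-0.25398)/0.92262 + 250.4 = 117.1930

c0=(52.03, 166.93) c1=(128.13, 166.06) c2=(132.99, 116.76) c3=(60.47, 117.19)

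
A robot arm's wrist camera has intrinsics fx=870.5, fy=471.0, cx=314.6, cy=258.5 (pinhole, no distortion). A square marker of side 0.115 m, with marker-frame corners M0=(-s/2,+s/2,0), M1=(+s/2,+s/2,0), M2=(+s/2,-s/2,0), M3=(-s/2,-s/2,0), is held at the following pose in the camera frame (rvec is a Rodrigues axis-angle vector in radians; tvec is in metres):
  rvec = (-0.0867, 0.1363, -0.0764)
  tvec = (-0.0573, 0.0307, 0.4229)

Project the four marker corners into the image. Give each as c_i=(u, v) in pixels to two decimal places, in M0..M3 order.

c0=(89.28, 360.98) c1=(322.10, 353.96) c2=(305.22, 223.64) c3=(78.62, 235.04)

Intrinsics K: fx=870.5, fy=471.0, cx=314.6, cy=258.5
Marker side s = 0.115 m; corners in marker frame (Z=0):
  M0 = (-0.0575, +0.0575, 0)
  M1 = (+0.0575, +0.0575, 0)
  M2 = (+0.0575, -0.0575, 0)
  M3 = (-0.0575, -0.0575, 0)
rvec = (-0.0867, 0.1363, -0.0764), |rvec| = θ = 0.17869 rad = 10.238°
Rodrigues: sinθ=0.17774, 1−cosθ=0.01592; R = I + sinθ·[k]× + (1−cosθ)·[k]×²:
    [+0.98783 +0.07010 +0.13888]
    [-0.08189 +0.99334 +0.08105]
    [-0.13227 -0.09143 +0.98699]
t = (-0.0573, 0.0307, 0.4229) m
M0: Pc = R·M0+t = (-0.11007, +0.09253, +0.42525); u = 870.5·(-0.11007)/0.42525 + 314.6 = 89.2842, v = 471.0·(+0.09253)/0.42525 + 258.5 = 360.9803
M1: Pc = R·M1+t = (+0.00353, +0.08311, +0.41004); u = 870.5·(+0.00353)/0.41004 + 314.6 = 322.0957, v = 471.0·(+0.08311)/0.41004 + 258.5 = 353.9649
M2: Pc = R·M2+t = (-0.00453, -0.03113, +0.42055); u = 870.5·(-0.00453)/0.42055 + 314.6 = 305.2215, v = 471.0·(-0.03113)/0.42055 + 258.5 = 223.6407
M3: Pc = R·M3+t = (-0.11813, -0.02171, +0.43576); u = 870.5·(-0.11813)/0.43576 + 314.6 = 78.6166, v = 471.0·(-0.02171)/0.43576 + 258.5 = 235.0360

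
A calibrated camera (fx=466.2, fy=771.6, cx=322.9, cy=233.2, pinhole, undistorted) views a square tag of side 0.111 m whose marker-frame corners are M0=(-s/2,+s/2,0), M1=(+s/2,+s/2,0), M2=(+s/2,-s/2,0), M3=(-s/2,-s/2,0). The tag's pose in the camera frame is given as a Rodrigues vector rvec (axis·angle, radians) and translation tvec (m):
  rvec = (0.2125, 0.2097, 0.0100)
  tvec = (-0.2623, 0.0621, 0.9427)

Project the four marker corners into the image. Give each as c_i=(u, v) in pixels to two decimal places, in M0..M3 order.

Intrinsics K: fx=466.2, fy=771.6, cx=322.9, cy=233.2
Marker side s = 0.111 m; corners in marker frame (Z=0):
  M0 = (-0.0555, +0.0555, 0)
  M1 = (+0.0555, +0.0555, 0)
  M2 = (+0.0555, -0.0555, 0)
  M3 = (-0.0555, -0.0555, 0)
rvec = (0.2125, 0.2097, 0.0100), |rvec| = θ = 0.29871 rad = 17.115°
Rodrigues: sinθ=0.29429, 1−cosθ=0.04428; R = I + sinθ·[k]× + (1−cosθ)·[k]×²:
    [+0.97813 +0.01226 +0.20765]
    [+0.03197 +0.97754 -0.20831]
    [-0.20554 +0.21039 +0.95577]
t = (-0.2623, 0.0621, 0.9427) m
M0: Pc = R·M0+t = (-0.31591, +0.11458, +0.96578); u = 466.2·(-0.31591)/0.96578 + 322.9 = 170.4073, v = 771.6·(+0.11458)/0.96578 + 233.2 = 324.7415
M1: Pc = R·M1+t = (-0.20733, +0.11813, +0.94297); u = 466.2·(-0.20733)/0.94297 + 322.9 = 220.3953, v = 771.6·(+0.11813)/0.94297 + 233.2 = 329.8599
M2: Pc = R·M2+t = (-0.20869, +0.00962, +0.91962); u = 466.2·(-0.20869)/0.91962 + 322.9 = 217.1021, v = 771.6·(+0.00962)/0.91962 + 233.2 = 241.2722
M3: Pc = R·M3+t = (-0.31727, +0.00607, +0.94243); u = 466.2·(-0.31727)/0.94243 + 322.9 = 165.9551, v = 771.6·(+0.00607)/0.94243 + 233.2 = 238.1716

c0=(170.41, 324.74) c1=(220.40, 329.86) c2=(217.10, 241.27) c3=(165.96, 238.17)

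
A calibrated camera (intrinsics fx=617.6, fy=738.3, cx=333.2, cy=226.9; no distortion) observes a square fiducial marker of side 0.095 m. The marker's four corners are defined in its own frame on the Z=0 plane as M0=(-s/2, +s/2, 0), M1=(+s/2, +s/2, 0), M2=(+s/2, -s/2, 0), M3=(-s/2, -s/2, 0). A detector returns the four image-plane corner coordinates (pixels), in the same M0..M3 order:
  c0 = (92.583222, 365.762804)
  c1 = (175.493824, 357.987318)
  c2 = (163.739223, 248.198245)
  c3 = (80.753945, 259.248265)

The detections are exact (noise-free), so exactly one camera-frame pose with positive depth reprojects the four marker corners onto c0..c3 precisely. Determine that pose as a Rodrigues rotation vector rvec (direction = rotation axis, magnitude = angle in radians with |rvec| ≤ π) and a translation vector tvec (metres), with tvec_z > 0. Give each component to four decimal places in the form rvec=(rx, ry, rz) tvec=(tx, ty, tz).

Intrinsics K: fx=617.6, fy=738.3, cx=333.2, cy=226.9
Marker side s = 0.095 m; corners in marker frame (Z=0):
  M0 = (-0.0475, +0.0475, 0)
  M1 = (+0.0475, +0.0475, 0)
  M2 = (+0.0475, -0.0475, 0)
  M3 = (-0.0475, -0.0475, 0)
Detected image corners:
  c0 = (92.583222, 365.762804) px
  c1 = (175.493824, 357.987318) px
  c2 = (163.739223, 248.198245) px
  c3 = (80.753945, 259.248265) px
Planar DLT: solve 8×8 A·h = b for H (H[2,2]=1):
  H  [+832.89874 +131.06593 +127.53913]
  H  [-195.68552 +1154.83948 +308.00835]
  H  [-0.31400 +0.05411 +1.00000]
B = K⁻¹H; ‖b₁‖=1.559281, ‖b₂‖=1.559281; λ = 2/(‖b₁‖+‖b₂‖) = 0.641321, sign → tz>0 ⇒ λ=+0.641321
r₁ = λ·B[:,0] = (+0.97353,-0.10809,-0.20137); r₂ = λ·B[:,1] = (+0.11738,+0.99248,+0.03470)
r₃ = r₁×r₂ = (+0.19611,-0.05742,+0.97890); SVD([r₁ r₂ r₃]) → R = UVᵀ:
  R  [+0.97353 +0.11738 +0.19611]
  R  [-0.10809 +0.99248 -0.05742]
  R  [-0.20137 +0.03470 +0.97890]
t = (-0.21356, +0.07045, +0.64132) m
tr R = 2.944912; θ = arccos((tr R − 1)/2) = 0.235250 rad = 13.479°
axis k = ((R−Rᵀ)₃₂, (R−Rᵀ)₁₃, (R−Rᵀ)₂₁) / (2 sinθ) = (+0.197626, +0.852651, -0.483664)
rvec = θ·k = (+0.046492, +0.200586, -0.113782)

rvec=(0.0465, 0.2006, -0.1138) tvec=(-0.2136, 0.0705, 0.6413)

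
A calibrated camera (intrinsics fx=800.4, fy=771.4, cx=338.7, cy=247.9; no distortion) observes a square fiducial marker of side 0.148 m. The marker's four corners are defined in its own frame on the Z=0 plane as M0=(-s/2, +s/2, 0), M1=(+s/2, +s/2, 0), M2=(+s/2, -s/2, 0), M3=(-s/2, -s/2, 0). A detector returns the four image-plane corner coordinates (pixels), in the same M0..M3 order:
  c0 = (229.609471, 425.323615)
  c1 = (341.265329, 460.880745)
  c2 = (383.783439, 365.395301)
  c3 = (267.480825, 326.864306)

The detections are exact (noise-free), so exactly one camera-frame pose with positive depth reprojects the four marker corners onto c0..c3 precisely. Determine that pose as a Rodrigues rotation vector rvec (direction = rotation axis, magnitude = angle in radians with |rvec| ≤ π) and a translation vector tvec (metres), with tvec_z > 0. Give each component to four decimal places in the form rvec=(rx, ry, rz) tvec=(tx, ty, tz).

Intrinsics K: fx=800.4, fy=771.4, cx=338.7, cy=247.9
Marker side s = 0.148 m; corners in marker frame (Z=0):
  M0 = (-0.0740, +0.0740, 0)
  M1 = (+0.0740, +0.0740, 0)
  M2 = (+0.0740, -0.0740, 0)
  M3 = (-0.0740, -0.0740, 0)
Detected image corners:
  c0 = (229.609471, 425.323615) px
  c1 = (341.265329, 460.880745) px
  c2 = (383.783439, 365.395301) px
  c3 = (267.480825, 326.864306) px
Planar DLT: solve 8×8 A·h = b for H (H[2,2]=1):
  H  [+797.23296 -177.84339 +305.45698]
  H  [+285.53530 +776.36088 +395.84125]
  H  [+0.08987 +0.30716 +1.00000]
B = K⁻¹H; ‖b₁‖=1.020945, ‖b₂‖=1.020945; λ = 2/(‖b₁‖+‖b₂‖) = 0.979485, sign → tz>0 ⇒ λ=+0.979485
r₁ = λ·B[:,0] = (+0.93836,+0.33427,+0.08803); r₂ = λ·B[:,1] = (-0.34495,+0.88910,+0.30086)
r₃ = r₁×r₂ = (+0.02230,-0.31268,+0.94960); SVD([r₁ r₂ r₃]) → R = UVᵀ:
  R  [+0.93836 -0.34495 +0.02230]
  R  [+0.33427 +0.88910 -0.31268]
  R  [+0.08803 +0.30086 +0.94960]
t = (-0.04068, +0.18785, +0.97948) m
tr R = 2.777056; θ = arccos((tr R − 1)/2) = 0.476670 rad = 27.311°
axis k = ((R−Rᵀ)₃₂, (R−Rᵀ)₁₃, (R−Rᵀ)₂₁) / (2 sinθ) = (+0.668593, -0.071632, +0.740171)
rvec = θ·k = (+0.318698, -0.034145, +0.352817)

rvec=(0.3187, -0.0341, 0.3528) tvec=(-0.0407, 0.1878, 0.9795)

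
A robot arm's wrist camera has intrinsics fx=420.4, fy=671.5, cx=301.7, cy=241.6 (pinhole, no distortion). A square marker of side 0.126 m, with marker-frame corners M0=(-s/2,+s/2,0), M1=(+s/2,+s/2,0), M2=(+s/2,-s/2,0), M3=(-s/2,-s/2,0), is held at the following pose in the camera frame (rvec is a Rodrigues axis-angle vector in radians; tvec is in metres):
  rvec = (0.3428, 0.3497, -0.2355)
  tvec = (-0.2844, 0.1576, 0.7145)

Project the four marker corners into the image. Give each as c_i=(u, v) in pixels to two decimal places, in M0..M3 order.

c0=(121.44, 442.10) c1=(177.75, 435.60) c2=(148.88, 330.88) c3=(91.63, 344.53)

Intrinsics K: fx=420.4, fy=671.5, cx=301.7, cy=241.6
Marker side s = 0.126 m; corners in marker frame (Z=0):
  M0 = (-0.0630, +0.0630, 0)
  M1 = (+0.0630, +0.0630, 0)
  M2 = (+0.0630, -0.0630, 0)
  M3 = (-0.0630, -0.0630, 0)
rvec = (0.3428, 0.3497, -0.2355), |rvec| = θ = 0.54338 rad = 31.133°
Rodrigues: sinθ=0.51703, 1−cosθ=0.14403; R = I + sinθ·[k]× + (1−cosθ)·[k]×²:
    [+0.91329 +0.28256 +0.29336]
    [-0.16560 +0.91562 -0.36635]
    [-0.37212 +0.28600 +0.88302]
t = (-0.2844, 0.1576, 0.7145) m
M0: Pc = R·M0+t = (-0.32414, +0.22572, +0.75596); u = 420.4·(-0.32414)/0.75596 + 301.7 = 121.4439, v = 671.5·(+0.22572)/0.75596 + 241.6 = 442.0982
M1: Pc = R·M1+t = (-0.20906, +0.20485, +0.70907); u = 420.4·(-0.20906)/0.70907 + 301.7 = 177.7505, v = 671.5·(+0.20485)/0.70907 + 241.6 = 435.5959
M2: Pc = R·M2+t = (-0.24466, +0.08948, +0.67304); u = 420.4·(-0.24466)/0.67304 + 301.7 = 148.8754, v = 671.5·(+0.08948)/0.67304 + 241.6 = 330.8784
M3: Pc = R·M3+t = (-0.35974, +0.11035, +0.71993); u = 420.4·(-0.35974)/0.71993 + 301.7 = 91.6310, v = 671.5·(+0.11035)/0.71993 + 241.6 = 344.5263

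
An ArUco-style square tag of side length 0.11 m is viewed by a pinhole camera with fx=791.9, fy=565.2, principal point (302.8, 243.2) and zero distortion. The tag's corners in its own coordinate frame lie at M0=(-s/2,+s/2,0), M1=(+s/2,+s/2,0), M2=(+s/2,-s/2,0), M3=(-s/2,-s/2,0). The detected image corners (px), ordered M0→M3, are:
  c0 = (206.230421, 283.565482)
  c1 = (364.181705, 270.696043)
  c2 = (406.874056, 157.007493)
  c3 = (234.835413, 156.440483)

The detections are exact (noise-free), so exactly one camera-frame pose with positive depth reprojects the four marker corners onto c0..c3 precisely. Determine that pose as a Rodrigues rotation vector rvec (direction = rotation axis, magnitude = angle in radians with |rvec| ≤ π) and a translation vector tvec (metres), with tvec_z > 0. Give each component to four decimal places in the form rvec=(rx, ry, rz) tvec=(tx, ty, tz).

rvec=(0.5260, -0.5201, 0.0654) tvec=(0.0024, -0.0188, 0.4597)

Intrinsics K: fx=791.9, fy=565.2, cx=302.8, cy=243.2
Marker side s = 0.11 m; corners in marker frame (Z=0):
  M0 = (-0.0550, +0.0550, 0)
  M1 = (+0.0550, +0.0550, 0)
  M2 = (+0.0550, -0.0550, 0)
  M3 = (-0.0550, -0.0550, 0)
Detected image corners:
  c0 = (206.230421, 283.565482) px
  c1 = (364.181705, 270.696043) px
  c2 = (406.874056, 157.007493) px
  c3 = (234.835413, 156.440483) px
Planar DLT: solve 8×8 A·h = b for H (H[2,2]=1):
  H  [+1819.40724 -22.83795 +306.88004]
  H  [+171.92015 +1309.36019 +220.07972]
  H  [+1.06589 +1.00648 +1.00000]
B = K⁻¹H; ‖b₁‖=2.175296, ‖b₂‖=2.175296; λ = 2/(‖b₁‖+‖b₂‖) = 0.459707, sign → tz>0 ⇒ λ=+0.459707
r₁ = λ·B[:,0] = (+0.86883,-0.07101,+0.49000); r₂ = λ·B[:,1] = (-0.19018,+0.86588,+0.46269)
r₃ = r₁×r₂ = (-0.45714,-0.49518,+0.73880); SVD([r₁ r₂ r₃]) → R = UVᵀ:
  R  [+0.86883 -0.19018 -0.45714]
  R  [-0.07101 +0.86588 -0.49518]
  R  [+0.49000 +0.46269 +0.73880]
t = (+0.00237, -0.01880, +0.45971) m
tr R = 2.473507; θ = arccos((tr R − 1)/2) = 0.742540 rad = 42.544°
axis k = ((R−Rᵀ)₃₂, (R−Rᵀ)₁₃, (R−Rᵀ)₂₁) / (2 sinθ) = (+0.708313, -0.700376, +0.088120)
rvec = θ·k = (+0.525951, -0.520058, +0.065433)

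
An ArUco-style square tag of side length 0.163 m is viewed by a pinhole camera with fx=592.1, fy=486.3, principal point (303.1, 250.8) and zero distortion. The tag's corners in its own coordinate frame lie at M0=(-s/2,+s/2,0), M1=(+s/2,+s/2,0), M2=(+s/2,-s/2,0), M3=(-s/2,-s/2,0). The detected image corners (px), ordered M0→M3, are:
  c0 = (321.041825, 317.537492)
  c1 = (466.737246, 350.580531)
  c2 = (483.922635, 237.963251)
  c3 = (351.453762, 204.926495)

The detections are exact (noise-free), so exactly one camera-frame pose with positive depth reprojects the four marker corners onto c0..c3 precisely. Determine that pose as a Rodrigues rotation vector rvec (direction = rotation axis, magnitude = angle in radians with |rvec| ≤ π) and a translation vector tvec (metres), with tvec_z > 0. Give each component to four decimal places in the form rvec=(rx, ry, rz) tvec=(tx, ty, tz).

Intrinsics K: fx=592.1, fy=486.3, cx=303.1, cy=250.8
Marker side s = 0.163 m; corners in marker frame (Z=0):
  M0 = (-0.0815, +0.0815, 0)
  M1 = (+0.0815, +0.0815, 0)
  M2 = (+0.0815, -0.0815, 0)
  M3 = (-0.0815, -0.0815, 0)
Detected image corners:
  c0 = (321.041825, 317.537492) px
  c1 = (466.737246, 350.580531) px
  c2 = (483.922635, 237.963251) px
  c3 = (351.453762, 204.926495) px
Planar DLT: solve 8×8 A·h = b for H (H[2,2]=1):
  H  [+917.43471 -370.92029 +407.24959]
  H  [+247.87807 +536.56707 +275.42131]
  H  [+0.16266 -0.55559 +1.00000]
B = K⁻¹H; ‖b₁‖=1.535417, ‖b₂‖=1.535417; λ = 2/(‖b₁‖+‖b₂‖) = 0.651289, sign → tz>0 ⇒ λ=+0.651289
r₁ = λ·B[:,0] = (+0.95491,+0.27734,+0.10594); r₂ = λ·B[:,1] = (-0.22276,+0.90523,-0.36185)
r₃ = r₁×r₂ = (-0.19626,+0.32194,+0.92620); SVD([r₁ r₂ r₃]) → R = UVᵀ:
  R  [+0.95491 -0.22276 -0.19626]
  R  [+0.27734 +0.90523 +0.32194]
  R  [+0.10594 -0.36185 +0.92620]
t = (+0.11456, +0.03297, +0.65129) m
tr R = 2.786338; θ = arccos((tr R − 1)/2) = 0.466453 rad = 26.726°
axis k = ((R−Rᵀ)₃₂, (R−Rᵀ)₁₃, (R−Rᵀ)₂₁) / (2 sinθ) = (-0.760238, -0.335984, +0.556015)
rvec = θ·k = (-0.354615, -0.156721, +0.259355)

rvec=(-0.3546, -0.1567, 0.2594) tvec=(0.1146, 0.0330, 0.6513)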